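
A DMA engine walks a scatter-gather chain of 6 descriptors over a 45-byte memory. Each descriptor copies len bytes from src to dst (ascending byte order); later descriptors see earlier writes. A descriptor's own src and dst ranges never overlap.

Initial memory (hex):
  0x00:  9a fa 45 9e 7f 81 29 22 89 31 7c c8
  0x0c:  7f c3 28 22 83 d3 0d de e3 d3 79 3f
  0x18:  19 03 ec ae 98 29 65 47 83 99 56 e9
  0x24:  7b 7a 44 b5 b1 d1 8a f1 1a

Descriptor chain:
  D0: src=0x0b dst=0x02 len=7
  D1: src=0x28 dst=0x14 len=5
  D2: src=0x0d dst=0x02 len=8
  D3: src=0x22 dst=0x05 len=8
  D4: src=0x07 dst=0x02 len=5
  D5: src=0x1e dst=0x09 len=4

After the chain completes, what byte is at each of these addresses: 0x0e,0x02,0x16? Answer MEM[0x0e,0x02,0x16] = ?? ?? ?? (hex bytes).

D0: mem[0x02..0x08] <- [c8 7f c3 28 22 83 d3]
D1: mem[0x14..0x18] <- [b1 d1 8a f1 1a]
D2: mem[0x02..0x09] <- [c3 28 22 83 d3 0d de b1]
D3: mem[0x05..0x0c] <- [56 e9 7b 7a 44 b5 b1 d1]
D4: mem[0x02..0x06] <- [7b 7a 44 b5 b1]
D5: mem[0x09..0x0c] <- [65 47 83 99]
query mem[0x0e]=0x28, mem[0x02]=0x7b, mem[0x16]=0x8a

MEM[0x0e,0x02,0x16] = 28 7b 8a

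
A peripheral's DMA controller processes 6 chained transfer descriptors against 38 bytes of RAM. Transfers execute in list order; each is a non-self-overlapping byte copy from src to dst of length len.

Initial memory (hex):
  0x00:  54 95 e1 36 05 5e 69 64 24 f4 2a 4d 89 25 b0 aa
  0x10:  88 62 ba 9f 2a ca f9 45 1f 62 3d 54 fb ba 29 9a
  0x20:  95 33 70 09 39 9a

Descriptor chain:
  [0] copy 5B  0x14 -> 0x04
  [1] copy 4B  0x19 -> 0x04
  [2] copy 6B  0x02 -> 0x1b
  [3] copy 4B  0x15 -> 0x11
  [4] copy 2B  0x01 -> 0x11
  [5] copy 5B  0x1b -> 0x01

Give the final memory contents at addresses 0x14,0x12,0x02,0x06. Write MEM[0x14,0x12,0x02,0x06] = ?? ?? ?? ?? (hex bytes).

D0: mem[0x04..0x08] <- [2a ca f9 45 1f]
D1: mem[0x04..0x07] <- [62 3d 54 fb]
D2: mem[0x1b..0x20] <- [e1 36 62 3d 54 fb]
D3: mem[0x11..0x14] <- [ca f9 45 1f]
D4: mem[0x11..0x12] <- [95 e1]
D5: mem[0x01..0x05] <- [e1 36 62 3d 54]
query mem[0x14]=0x1f, mem[0x12]=0xe1, mem[0x02]=0x36, mem[0x06]=0x54

MEM[0x14,0x12,0x02,0x06] = 1f e1 36 54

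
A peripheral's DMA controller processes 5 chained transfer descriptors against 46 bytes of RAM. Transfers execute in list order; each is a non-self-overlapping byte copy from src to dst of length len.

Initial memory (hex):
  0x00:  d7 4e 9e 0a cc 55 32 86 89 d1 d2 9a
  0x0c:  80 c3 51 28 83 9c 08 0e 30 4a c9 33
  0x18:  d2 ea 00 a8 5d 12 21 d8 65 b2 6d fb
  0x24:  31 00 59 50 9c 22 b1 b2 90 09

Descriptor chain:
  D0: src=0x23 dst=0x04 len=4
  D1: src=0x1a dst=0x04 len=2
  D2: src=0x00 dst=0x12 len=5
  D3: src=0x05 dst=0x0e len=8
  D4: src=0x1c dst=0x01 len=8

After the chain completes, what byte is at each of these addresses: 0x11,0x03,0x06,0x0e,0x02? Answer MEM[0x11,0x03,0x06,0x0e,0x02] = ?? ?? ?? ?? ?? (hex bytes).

MEM[0x11,0x03,0x06,0x0e,0x02] = 89 21 b2 a8 12

D0: mem[0x04..0x07] <- [fb 31 00 59]
D1: mem[0x04..0x05] <- [00 a8]
D2: mem[0x12..0x16] <- [d7 4e 9e 0a 00]
D3: mem[0x0e..0x15] <- [a8 00 59 89 d1 d2 9a 80]
D4: mem[0x01..0x08] <- [5d 12 21 d8 65 b2 6d fb]
query mem[0x11]=0x89, mem[0x03]=0x21, mem[0x06]=0xb2, mem[0x0e]=0xa8, mem[0x02]=0x12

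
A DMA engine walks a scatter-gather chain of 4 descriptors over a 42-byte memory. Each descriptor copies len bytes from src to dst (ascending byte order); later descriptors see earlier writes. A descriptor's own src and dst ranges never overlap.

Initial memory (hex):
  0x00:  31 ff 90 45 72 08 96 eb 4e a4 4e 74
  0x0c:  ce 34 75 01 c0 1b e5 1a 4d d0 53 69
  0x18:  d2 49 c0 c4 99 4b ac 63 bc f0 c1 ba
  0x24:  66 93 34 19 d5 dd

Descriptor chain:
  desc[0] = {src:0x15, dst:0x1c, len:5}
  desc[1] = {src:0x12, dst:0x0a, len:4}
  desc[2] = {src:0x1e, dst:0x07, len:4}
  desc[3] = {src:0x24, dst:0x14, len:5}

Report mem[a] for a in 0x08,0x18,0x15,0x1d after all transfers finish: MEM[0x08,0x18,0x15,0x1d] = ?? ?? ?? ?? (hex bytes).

MEM[0x08,0x18,0x15,0x1d] = d2 d5 93 53

D0: mem[0x1c..0x20] <- [d0 53 69 d2 49]
D1: mem[0x0a..0x0d] <- [e5 1a 4d d0]
D2: mem[0x07..0x0a] <- [69 d2 49 f0]
D3: mem[0x14..0x18] <- [66 93 34 19 d5]
query mem[0x08]=0xd2, mem[0x18]=0xd5, mem[0x15]=0x93, mem[0x1d]=0x53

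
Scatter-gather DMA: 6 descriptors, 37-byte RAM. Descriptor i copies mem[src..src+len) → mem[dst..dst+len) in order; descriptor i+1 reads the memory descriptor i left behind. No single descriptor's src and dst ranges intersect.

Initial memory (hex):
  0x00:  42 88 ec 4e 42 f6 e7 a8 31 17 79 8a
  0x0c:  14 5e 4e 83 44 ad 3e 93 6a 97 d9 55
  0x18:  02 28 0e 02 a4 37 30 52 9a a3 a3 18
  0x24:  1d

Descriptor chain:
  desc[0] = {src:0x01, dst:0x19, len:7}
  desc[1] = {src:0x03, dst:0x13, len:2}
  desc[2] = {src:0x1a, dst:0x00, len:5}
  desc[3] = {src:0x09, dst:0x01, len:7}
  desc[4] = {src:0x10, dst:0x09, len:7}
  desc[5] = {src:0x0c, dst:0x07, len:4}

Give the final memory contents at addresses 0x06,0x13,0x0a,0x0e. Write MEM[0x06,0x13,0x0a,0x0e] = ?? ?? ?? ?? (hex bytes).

MEM[0x06,0x13,0x0a,0x0e] = 4e 4e d9 97

D0: mem[0x19..0x1f] <- [88 ec 4e 42 f6 e7 a8]
D1: mem[0x13..0x14] <- [4e 42]
D2: mem[0x00..0x04] <- [ec 4e 42 f6 e7]
D3: mem[0x01..0x07] <- [17 79 8a 14 5e 4e 83]
D4: mem[0x09..0x0f] <- [44 ad 3e 4e 42 97 d9]
D5: mem[0x07..0x0a] <- [4e 42 97 d9]
query mem[0x06]=0x4e, mem[0x13]=0x4e, mem[0x0a]=0xd9, mem[0x0e]=0x97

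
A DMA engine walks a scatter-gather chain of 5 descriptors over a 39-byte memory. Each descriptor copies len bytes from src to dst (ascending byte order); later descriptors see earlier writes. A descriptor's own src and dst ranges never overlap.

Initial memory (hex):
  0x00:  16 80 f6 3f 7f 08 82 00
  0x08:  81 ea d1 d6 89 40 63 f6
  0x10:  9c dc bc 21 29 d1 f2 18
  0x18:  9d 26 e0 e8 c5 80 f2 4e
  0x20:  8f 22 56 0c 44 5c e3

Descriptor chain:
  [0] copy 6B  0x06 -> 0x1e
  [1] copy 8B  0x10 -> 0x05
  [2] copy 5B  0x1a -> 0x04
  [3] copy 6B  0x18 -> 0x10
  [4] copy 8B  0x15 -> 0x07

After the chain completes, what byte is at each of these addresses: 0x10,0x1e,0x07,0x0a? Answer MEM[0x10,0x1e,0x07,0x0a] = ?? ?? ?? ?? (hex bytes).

[0] 0x06->0x1e len=6 : 82 00 81 ea d1 d6
[1] 0x10->0x05 len=8 : 9c dc bc 21 29 d1 f2 18
[2] 0x1a->0x04 len=5 : e0 e8 c5 80 82
[3] 0x18->0x10 len=6 : 9d 26 e0 e8 c5 80
[4] 0x15->0x07 len=8 : 80 f2 18 9d 26 e0 e8 c5
query mem[0x10]=0x9d, mem[0x1e]=0x82, mem[0x07]=0x80, mem[0x0a]=0x9d

MEM[0x10,0x1e,0x07,0x0a] = 9d 82 80 9d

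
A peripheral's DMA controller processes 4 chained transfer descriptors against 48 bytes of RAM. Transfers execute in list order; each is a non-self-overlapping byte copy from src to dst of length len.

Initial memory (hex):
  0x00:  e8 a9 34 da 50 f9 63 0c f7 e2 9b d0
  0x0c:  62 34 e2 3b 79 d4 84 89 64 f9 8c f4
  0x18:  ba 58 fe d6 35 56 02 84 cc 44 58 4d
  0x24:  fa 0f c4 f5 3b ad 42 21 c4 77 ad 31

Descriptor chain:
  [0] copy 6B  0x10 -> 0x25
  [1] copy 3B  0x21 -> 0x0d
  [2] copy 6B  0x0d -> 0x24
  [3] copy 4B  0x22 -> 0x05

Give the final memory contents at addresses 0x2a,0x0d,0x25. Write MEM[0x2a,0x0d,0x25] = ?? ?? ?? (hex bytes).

  after D0: wrote 6B at 0x25 = 79d4848964f9
  after D1: wrote 3B at 0x0d = 44584d
  after D2: wrote 6B at 0x24 = 44584d79d484
  after D3: wrote 4B at 0x05 = 584d4458
query mem[0x2a]=0xf9, mem[0x0d]=0x44, mem[0x25]=0x58

MEM[0x2a,0x0d,0x25] = f9 44 58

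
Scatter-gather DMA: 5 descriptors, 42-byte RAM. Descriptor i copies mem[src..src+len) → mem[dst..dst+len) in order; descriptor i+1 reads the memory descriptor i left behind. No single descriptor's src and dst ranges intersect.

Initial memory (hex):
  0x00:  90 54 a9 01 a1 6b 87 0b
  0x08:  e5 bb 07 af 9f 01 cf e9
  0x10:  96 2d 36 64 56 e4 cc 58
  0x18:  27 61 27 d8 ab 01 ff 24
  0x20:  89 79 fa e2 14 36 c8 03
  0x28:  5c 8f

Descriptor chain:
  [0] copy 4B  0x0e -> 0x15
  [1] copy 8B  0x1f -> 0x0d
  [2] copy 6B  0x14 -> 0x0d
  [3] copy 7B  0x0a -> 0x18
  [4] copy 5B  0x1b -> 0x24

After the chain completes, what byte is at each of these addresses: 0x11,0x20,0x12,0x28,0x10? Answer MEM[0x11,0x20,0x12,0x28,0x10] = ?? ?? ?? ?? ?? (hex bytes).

  after D0: wrote 4B at 0x15 = cfe9962d
  after D1: wrote 8B at 0x0d = 248979fae21436c8
  after D2: wrote 6B at 0x0d = c8cfe9962d61
  after D3: wrote 7B at 0x18 = 07af9fc8cfe996
  after D4: wrote 5B at 0x24 = c8cfe99624
query mem[0x11]=0x2d, mem[0x20]=0x89, mem[0x12]=0x61, mem[0x28]=0x24, mem[0x10]=0x96

MEM[0x11,0x20,0x12,0x28,0x10] = 2d 89 61 24 96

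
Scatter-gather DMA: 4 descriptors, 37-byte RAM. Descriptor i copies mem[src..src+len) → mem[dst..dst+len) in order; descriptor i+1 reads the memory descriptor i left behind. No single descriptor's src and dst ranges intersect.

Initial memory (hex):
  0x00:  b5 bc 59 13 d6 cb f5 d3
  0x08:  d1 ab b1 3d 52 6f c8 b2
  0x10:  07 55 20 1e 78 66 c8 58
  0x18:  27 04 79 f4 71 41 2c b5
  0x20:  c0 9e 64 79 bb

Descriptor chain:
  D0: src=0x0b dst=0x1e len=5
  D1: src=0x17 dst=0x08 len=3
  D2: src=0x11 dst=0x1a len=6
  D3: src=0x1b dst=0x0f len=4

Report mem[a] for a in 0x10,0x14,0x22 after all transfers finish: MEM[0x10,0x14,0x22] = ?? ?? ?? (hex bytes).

#0 dst[0x1e+5] := {0x3d,0x52,0x6f,0xc8,0xb2}
#1 dst[0x08+3] := {0x58,0x27,0x04}
#2 dst[0x1a+6] := {0x55,0x20,0x1e,0x78,0x66,0xc8}
#3 dst[0x0f+4] := {0x20,0x1e,0x78,0x66}
query mem[0x10]=0x1e, mem[0x14]=0x78, mem[0x22]=0xb2

MEM[0x10,0x14,0x22] = 1e 78 b2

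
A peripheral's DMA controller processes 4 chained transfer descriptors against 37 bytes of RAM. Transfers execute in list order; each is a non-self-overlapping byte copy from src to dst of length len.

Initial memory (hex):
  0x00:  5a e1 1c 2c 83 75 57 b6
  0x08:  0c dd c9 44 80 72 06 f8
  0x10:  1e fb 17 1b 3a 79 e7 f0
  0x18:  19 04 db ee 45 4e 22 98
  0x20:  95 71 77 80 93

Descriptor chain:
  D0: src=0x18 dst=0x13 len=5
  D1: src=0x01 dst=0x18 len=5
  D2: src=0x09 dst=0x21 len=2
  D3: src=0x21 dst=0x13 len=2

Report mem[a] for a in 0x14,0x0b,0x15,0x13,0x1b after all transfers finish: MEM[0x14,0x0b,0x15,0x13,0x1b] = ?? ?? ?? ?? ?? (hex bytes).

MEM[0x14,0x0b,0x15,0x13,0x1b] = c9 44 db dd 83

  after D0: wrote 5B at 0x13 = 1904dbee45
  after D1: wrote 5B at 0x18 = e11c2c8375
  after D2: wrote 2B at 0x21 = ddc9
  after D3: wrote 2B at 0x13 = ddc9
query mem[0x14]=0xc9, mem[0x0b]=0x44, mem[0x15]=0xdb, mem[0x13]=0xdd, mem[0x1b]=0x83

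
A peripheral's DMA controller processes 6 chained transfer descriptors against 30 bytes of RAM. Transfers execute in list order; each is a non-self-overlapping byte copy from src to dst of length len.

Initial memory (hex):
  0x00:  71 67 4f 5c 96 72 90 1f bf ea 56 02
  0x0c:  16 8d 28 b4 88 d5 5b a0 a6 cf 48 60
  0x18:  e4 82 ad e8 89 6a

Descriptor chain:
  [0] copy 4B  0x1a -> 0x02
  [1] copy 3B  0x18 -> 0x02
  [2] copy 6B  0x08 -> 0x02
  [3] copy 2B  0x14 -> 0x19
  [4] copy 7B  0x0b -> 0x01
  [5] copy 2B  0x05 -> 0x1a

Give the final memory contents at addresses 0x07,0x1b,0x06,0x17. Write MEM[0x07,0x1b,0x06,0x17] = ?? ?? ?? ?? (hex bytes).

MEM[0x07,0x1b,0x06,0x17] = d5 88 88 60

  after D0: wrote 4B at 0x02 = ade8896a
  after D1: wrote 3B at 0x02 = e482ad
  after D2: wrote 6B at 0x02 = bfea5602168d
  after D3: wrote 2B at 0x19 = a6cf
  after D4: wrote 7B at 0x01 = 02168d28b488d5
  after D5: wrote 2B at 0x1a = b488
query mem[0x07]=0xd5, mem[0x1b]=0x88, mem[0x06]=0x88, mem[0x17]=0x60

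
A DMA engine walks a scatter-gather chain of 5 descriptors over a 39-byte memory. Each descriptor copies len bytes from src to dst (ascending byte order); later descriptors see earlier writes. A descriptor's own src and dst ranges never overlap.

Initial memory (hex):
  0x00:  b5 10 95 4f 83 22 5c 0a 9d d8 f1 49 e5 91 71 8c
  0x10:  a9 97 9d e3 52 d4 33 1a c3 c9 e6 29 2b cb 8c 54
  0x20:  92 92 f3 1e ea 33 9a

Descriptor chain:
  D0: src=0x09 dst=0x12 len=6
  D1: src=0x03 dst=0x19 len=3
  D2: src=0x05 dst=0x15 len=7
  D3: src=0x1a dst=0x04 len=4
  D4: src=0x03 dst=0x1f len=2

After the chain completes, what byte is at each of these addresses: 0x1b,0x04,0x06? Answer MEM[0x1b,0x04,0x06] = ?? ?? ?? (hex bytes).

[0] 0x09->0x12 len=6 : d8 f1 49 e5 91 71
[1] 0x03->0x19 len=3 : 4f 83 22
[2] 0x05->0x15 len=7 : 22 5c 0a 9d d8 f1 49
[3] 0x1a->0x04 len=4 : f1 49 2b cb
[4] 0x03->0x1f len=2 : 4f f1
query mem[0x1b]=0x49, mem[0x04]=0xf1, mem[0x06]=0x2b

MEM[0x1b,0x04,0x06] = 49 f1 2b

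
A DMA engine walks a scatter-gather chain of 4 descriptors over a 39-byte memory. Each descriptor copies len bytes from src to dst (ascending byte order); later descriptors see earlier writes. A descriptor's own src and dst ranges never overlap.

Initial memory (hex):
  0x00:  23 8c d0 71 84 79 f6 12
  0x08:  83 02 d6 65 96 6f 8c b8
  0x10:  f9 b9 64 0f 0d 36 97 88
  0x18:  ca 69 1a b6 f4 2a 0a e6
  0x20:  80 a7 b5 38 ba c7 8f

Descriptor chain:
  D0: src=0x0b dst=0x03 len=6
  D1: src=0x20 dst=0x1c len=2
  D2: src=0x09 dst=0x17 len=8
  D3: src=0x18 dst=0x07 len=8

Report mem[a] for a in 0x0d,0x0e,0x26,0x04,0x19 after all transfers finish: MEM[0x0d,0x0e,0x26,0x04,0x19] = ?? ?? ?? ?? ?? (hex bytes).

D0: mem[0x03..0x08] <- [65 96 6f 8c b8 f9]
D1: mem[0x1c..0x1d] <- [80 a7]
D2: mem[0x17..0x1e] <- [02 d6 65 96 6f 8c b8 f9]
D3: mem[0x07..0x0e] <- [d6 65 96 6f 8c b8 f9 e6]
query mem[0x0d]=0xf9, mem[0x0e]=0xe6, mem[0x26]=0x8f, mem[0x04]=0x96, mem[0x19]=0x65

MEM[0x0d,0x0e,0x26,0x04,0x19] = f9 e6 8f 96 65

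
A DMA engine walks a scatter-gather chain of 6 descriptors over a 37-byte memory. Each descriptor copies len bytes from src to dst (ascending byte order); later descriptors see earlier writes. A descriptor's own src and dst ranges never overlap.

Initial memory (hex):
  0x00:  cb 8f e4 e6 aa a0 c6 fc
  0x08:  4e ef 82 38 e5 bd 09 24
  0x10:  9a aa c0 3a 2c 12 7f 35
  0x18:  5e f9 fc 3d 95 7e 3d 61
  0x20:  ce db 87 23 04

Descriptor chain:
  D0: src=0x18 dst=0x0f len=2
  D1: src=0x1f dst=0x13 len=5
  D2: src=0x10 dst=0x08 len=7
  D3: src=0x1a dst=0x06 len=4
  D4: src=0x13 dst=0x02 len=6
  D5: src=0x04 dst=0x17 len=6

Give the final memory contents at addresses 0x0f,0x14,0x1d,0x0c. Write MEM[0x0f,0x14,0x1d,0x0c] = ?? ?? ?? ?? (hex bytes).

MEM[0x0f,0x14,0x1d,0x0c] = 5e ce 7e ce

#0 dst[0x0f+2] := {0x5e,0xf9}
#1 dst[0x13+5] := {0x61,0xce,0xdb,0x87,0x23}
#2 dst[0x08+7] := {0xf9,0xaa,0xc0,0x61,0xce,0xdb,0x87}
#3 dst[0x06+4] := {0xfc,0x3d,0x95,0x7e}
#4 dst[0x02+6] := {0x61,0xce,0xdb,0x87,0x23,0x5e}
#5 dst[0x17+6] := {0xdb,0x87,0x23,0x5e,0x95,0x7e}
query mem[0x0f]=0x5e, mem[0x14]=0xce, mem[0x1d]=0x7e, mem[0x0c]=0xce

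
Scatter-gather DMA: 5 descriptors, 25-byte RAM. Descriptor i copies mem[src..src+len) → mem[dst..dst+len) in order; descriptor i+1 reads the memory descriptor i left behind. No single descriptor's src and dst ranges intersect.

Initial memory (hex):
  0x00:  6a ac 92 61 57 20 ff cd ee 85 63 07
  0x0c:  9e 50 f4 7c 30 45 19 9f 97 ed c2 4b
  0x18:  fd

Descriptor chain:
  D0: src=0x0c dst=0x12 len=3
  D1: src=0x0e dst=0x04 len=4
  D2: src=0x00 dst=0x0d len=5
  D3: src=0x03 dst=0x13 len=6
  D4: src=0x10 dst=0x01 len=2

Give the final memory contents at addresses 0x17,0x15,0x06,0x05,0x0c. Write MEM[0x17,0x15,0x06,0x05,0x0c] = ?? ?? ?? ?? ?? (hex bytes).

  after D0: wrote 3B at 0x12 = 9e50f4
  after D1: wrote 4B at 0x04 = f47c3045
  after D2: wrote 5B at 0x0d = 6aac9261f4
  after D3: wrote 6B at 0x13 = 61f47c3045ee
  after D4: wrote 2B at 0x01 = 61f4
query mem[0x17]=0x45, mem[0x15]=0x7c, mem[0x06]=0x30, mem[0x05]=0x7c, mem[0x0c]=0x9e

MEM[0x17,0x15,0x06,0x05,0x0c] = 45 7c 30 7c 9e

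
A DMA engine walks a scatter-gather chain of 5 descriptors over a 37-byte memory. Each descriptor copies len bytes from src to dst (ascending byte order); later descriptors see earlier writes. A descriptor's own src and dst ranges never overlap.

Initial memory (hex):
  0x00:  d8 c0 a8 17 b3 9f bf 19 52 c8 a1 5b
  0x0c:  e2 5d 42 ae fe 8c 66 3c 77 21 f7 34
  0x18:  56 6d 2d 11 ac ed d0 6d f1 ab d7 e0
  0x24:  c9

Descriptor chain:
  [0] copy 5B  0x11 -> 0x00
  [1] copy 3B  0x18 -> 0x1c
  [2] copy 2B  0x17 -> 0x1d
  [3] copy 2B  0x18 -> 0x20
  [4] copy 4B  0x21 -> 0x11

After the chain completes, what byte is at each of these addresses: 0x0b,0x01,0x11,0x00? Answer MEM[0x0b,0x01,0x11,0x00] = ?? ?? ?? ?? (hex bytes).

MEM[0x0b,0x01,0x11,0x00] = 5b 66 6d 8c

#0 dst[0x00+5] := {0x8c,0x66,0x3c,0x77,0x21}
#1 dst[0x1c+3] := {0x56,0x6d,0x2d}
#2 dst[0x1d+2] := {0x34,0x56}
#3 dst[0x20+2] := {0x56,0x6d}
#4 dst[0x11+4] := {0x6d,0xd7,0xe0,0xc9}
query mem[0x0b]=0x5b, mem[0x01]=0x66, mem[0x11]=0x6d, mem[0x00]=0x8c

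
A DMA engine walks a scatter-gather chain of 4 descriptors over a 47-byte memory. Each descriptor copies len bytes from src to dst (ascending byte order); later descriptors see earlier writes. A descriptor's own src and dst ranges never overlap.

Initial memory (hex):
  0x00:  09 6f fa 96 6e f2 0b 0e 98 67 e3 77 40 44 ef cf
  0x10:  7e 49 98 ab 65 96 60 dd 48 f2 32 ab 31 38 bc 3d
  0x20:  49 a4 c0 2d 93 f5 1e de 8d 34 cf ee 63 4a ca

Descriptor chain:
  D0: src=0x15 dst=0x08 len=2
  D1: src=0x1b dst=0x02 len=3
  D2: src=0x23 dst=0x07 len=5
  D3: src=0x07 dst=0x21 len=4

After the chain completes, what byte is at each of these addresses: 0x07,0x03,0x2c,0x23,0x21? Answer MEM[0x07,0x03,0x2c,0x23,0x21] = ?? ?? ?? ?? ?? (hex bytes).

D0: mem[0x08..0x09] <- [96 60]
D1: mem[0x02..0x04] <- [ab 31 38]
D2: mem[0x07..0x0b] <- [2d 93 f5 1e de]
D3: mem[0x21..0x24] <- [2d 93 f5 1e]
query mem[0x07]=0x2d, mem[0x03]=0x31, mem[0x2c]=0x63, mem[0x23]=0xf5, mem[0x21]=0x2d

MEM[0x07,0x03,0x2c,0x23,0x21] = 2d 31 63 f5 2d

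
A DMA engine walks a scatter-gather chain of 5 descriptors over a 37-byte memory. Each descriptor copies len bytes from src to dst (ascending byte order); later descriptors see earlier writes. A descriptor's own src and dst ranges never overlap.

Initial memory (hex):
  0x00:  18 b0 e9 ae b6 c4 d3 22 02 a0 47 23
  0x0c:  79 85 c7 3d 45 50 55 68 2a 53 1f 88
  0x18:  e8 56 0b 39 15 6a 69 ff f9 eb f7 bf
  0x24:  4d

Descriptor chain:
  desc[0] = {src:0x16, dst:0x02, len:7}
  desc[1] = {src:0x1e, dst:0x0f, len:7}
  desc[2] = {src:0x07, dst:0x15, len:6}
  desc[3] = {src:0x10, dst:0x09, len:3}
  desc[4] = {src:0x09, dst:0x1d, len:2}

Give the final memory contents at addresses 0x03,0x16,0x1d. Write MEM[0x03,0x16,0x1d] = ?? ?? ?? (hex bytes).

MEM[0x03,0x16,0x1d] = 88 15 ff

[0] 0x16->0x02 len=7 : 1f 88 e8 56 0b 39 15
[1] 0x1e->0x0f len=7 : 69 ff f9 eb f7 bf 4d
[2] 0x07->0x15 len=6 : 39 15 a0 47 23 79
[3] 0x10->0x09 len=3 : ff f9 eb
[4] 0x09->0x1d len=2 : ff f9
query mem[0x03]=0x88, mem[0x16]=0x15, mem[0x1d]=0xff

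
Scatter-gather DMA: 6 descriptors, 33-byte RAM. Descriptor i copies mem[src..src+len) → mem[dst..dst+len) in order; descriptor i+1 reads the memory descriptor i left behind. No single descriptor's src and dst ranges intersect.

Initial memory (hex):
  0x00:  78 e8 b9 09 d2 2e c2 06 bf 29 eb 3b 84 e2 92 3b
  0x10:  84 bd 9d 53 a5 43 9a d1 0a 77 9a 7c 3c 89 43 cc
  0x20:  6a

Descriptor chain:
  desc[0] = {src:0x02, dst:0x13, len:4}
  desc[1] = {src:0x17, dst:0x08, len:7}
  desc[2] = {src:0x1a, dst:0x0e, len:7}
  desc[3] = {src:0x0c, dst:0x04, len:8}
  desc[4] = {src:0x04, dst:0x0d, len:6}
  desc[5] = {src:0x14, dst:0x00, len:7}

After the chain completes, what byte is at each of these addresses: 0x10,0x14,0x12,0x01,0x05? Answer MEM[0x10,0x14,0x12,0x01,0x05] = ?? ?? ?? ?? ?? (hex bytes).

MEM[0x10,0x14,0x12,0x01,0x05] = 7c 6a 89 d2 77

#0 dst[0x13+4] := {0xb9,0x09,0xd2,0x2e}
#1 dst[0x08+7] := {0xd1,0x0a,0x77,0x9a,0x7c,0x3c,0x89}
#2 dst[0x0e+7] := {0x9a,0x7c,0x3c,0x89,0x43,0xcc,0x6a}
#3 dst[0x04+8] := {0x7c,0x3c,0x9a,0x7c,0x3c,0x89,0x43,0xcc}
#4 dst[0x0d+6] := {0x7c,0x3c,0x9a,0x7c,0x3c,0x89}
#5 dst[0x00+7] := {0x6a,0xd2,0x2e,0xd1,0x0a,0x77,0x9a}
query mem[0x10]=0x7c, mem[0x14]=0x6a, mem[0x12]=0x89, mem[0x01]=0xd2, mem[0x05]=0x77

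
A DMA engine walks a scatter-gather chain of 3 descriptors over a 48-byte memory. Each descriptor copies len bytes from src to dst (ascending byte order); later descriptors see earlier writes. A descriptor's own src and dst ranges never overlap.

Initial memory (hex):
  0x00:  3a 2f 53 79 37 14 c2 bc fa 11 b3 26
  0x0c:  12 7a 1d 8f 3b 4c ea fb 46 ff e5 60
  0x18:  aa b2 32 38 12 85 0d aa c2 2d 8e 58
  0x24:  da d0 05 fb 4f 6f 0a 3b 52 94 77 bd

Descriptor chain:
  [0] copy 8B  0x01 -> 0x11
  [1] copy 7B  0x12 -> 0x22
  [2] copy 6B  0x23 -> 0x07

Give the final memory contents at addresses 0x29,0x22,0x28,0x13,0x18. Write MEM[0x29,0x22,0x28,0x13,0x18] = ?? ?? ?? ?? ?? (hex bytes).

D0: mem[0x11..0x18] <- [2f 53 79 37 14 c2 bc fa]
D1: mem[0x22..0x28] <- [53 79 37 14 c2 bc fa]
D2: mem[0x07..0x0c] <- [79 37 14 c2 bc fa]
query mem[0x29]=0x6f, mem[0x22]=0x53, mem[0x28]=0xfa, mem[0x13]=0x79, mem[0x18]=0xfa

MEM[0x29,0x22,0x28,0x13,0x18] = 6f 53 fa 79 fa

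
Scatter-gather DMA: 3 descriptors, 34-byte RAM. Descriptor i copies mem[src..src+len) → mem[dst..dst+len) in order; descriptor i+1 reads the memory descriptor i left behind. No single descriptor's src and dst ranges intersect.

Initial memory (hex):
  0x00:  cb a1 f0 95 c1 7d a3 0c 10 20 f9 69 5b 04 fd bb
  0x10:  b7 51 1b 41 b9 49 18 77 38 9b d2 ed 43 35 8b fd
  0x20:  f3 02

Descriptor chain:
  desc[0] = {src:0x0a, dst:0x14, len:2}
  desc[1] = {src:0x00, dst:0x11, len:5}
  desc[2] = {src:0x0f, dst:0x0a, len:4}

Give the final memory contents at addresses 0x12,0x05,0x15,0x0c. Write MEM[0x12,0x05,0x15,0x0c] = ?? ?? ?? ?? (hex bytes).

MEM[0x12,0x05,0x15,0x0c] = a1 7d c1 cb

D0: mem[0x14..0x15] <- [f9 69]
D1: mem[0x11..0x15] <- [cb a1 f0 95 c1]
D2: mem[0x0a..0x0d] <- [bb b7 cb a1]
query mem[0x12]=0xa1, mem[0x05]=0x7d, mem[0x15]=0xc1, mem[0x0c]=0xcb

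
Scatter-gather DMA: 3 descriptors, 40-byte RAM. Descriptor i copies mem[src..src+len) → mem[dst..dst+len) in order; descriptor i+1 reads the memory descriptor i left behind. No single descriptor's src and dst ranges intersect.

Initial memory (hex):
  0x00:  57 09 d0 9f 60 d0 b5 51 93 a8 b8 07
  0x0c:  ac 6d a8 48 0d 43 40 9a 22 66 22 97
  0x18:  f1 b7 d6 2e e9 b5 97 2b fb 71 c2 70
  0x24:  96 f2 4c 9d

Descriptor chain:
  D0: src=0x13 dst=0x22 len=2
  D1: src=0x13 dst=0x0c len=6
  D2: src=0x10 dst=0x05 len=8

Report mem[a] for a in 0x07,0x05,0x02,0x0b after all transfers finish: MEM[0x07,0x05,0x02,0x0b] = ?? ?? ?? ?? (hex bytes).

#0 dst[0x22+2] := {0x9a,0x22}
#1 dst[0x0c+6] := {0x9a,0x22,0x66,0x22,0x97,0xf1}
#2 dst[0x05+8] := {0x97,0xf1,0x40,0x9a,0x22,0x66,0x22,0x97}
query mem[0x07]=0x40, mem[0x05]=0x97, mem[0x02]=0xd0, mem[0x0b]=0x22

MEM[0x07,0x05,0x02,0x0b] = 40 97 d0 22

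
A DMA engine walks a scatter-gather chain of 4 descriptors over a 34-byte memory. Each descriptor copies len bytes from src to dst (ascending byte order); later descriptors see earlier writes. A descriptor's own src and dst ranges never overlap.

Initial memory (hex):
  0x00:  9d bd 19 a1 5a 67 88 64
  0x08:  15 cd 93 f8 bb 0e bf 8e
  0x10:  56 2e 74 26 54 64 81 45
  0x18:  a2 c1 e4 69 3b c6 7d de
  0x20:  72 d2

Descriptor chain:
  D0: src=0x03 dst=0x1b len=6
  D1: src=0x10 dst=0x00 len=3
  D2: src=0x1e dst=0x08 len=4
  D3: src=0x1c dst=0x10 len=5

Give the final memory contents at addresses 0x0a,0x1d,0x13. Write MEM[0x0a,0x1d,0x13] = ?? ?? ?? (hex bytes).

#0 dst[0x1b+6] := {0xa1,0x5a,0x67,0x88,0x64,0x15}
#1 dst[0x00+3] := {0x56,0x2e,0x74}
#2 dst[0x08+4] := {0x88,0x64,0x15,0xd2}
#3 dst[0x10+5] := {0x5a,0x67,0x88,0x64,0x15}
query mem[0x0a]=0x15, mem[0x1d]=0x67, mem[0x13]=0x64

MEM[0x0a,0x1d,0x13] = 15 67 64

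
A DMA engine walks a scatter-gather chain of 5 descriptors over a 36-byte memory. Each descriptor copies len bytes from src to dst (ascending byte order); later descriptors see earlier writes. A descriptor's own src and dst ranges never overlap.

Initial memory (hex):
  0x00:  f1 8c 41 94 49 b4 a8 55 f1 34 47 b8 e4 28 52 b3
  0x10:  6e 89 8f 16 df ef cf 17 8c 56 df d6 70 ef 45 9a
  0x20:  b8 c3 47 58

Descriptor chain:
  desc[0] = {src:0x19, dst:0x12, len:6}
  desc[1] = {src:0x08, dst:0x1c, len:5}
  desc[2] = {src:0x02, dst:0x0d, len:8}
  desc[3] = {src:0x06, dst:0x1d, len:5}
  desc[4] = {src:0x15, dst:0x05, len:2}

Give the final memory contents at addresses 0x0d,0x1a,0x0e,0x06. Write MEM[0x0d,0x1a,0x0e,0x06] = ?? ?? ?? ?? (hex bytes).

D0: mem[0x12..0x17] <- [56 df d6 70 ef 45]
D1: mem[0x1c..0x20] <- [f1 34 47 b8 e4]
D2: mem[0x0d..0x14] <- [41 94 49 b4 a8 55 f1 34]
D3: mem[0x1d..0x21] <- [a8 55 f1 34 47]
D4: mem[0x05..0x06] <- [70 ef]
query mem[0x0d]=0x41, mem[0x1a]=0xdf, mem[0x0e]=0x94, mem[0x06]=0xef

MEM[0x0d,0x1a,0x0e,0x06] = 41 df 94 ef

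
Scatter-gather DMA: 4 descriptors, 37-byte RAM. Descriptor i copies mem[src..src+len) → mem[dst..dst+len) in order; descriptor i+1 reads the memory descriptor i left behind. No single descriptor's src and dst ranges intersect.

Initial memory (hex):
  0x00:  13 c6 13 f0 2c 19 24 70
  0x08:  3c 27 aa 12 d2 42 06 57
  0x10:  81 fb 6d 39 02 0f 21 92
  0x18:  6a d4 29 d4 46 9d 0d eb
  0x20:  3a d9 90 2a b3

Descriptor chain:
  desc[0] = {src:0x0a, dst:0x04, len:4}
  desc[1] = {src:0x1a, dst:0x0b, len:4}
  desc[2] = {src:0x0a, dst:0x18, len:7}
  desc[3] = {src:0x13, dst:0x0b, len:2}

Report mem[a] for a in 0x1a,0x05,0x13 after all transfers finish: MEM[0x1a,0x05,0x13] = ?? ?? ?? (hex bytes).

MEM[0x1a,0x05,0x13] = d4 12 39

  after D0: wrote 4B at 0x04 = aa12d242
  after D1: wrote 4B at 0x0b = 29d4469d
  after D2: wrote 7B at 0x18 = aa29d4469d5781
  after D3: wrote 2B at 0x0b = 3902
query mem[0x1a]=0xd4, mem[0x05]=0x12, mem[0x13]=0x39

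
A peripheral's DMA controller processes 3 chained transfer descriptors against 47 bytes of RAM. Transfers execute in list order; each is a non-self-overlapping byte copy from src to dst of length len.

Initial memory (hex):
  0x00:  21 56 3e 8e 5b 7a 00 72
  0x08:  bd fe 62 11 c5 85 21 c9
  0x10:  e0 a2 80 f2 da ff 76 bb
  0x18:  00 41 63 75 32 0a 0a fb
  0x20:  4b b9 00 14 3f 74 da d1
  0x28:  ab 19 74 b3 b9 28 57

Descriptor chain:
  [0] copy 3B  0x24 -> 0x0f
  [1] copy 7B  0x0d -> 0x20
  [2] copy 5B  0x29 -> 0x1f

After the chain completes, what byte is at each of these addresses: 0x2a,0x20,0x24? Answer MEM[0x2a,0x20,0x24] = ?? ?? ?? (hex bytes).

MEM[0x2a,0x20,0x24] = 74 74 da

[0] 0x24->0x0f len=3 : 3f 74 da
[1] 0x0d->0x20 len=7 : 85 21 3f 74 da 80 f2
[2] 0x29->0x1f len=5 : 19 74 b3 b9 28
query mem[0x2a]=0x74, mem[0x20]=0x74, mem[0x24]=0xda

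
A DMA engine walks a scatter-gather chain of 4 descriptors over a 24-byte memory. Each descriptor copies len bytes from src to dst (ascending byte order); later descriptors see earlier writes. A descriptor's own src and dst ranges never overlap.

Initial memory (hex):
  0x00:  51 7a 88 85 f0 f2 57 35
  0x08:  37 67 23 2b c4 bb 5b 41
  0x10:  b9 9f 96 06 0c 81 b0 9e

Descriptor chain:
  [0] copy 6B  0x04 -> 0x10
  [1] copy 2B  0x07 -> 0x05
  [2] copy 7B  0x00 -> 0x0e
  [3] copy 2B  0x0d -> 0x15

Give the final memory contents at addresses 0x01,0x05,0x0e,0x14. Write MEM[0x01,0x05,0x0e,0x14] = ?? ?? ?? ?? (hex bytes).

MEM[0x01,0x05,0x0e,0x14] = 7a 35 51 37

D0: mem[0x10..0x15] <- [f0 f2 57 35 37 67]
D1: mem[0x05..0x06] <- [35 37]
D2: mem[0x0e..0x14] <- [51 7a 88 85 f0 35 37]
D3: mem[0x15..0x16] <- [bb 51]
query mem[0x01]=0x7a, mem[0x05]=0x35, mem[0x0e]=0x51, mem[0x14]=0x37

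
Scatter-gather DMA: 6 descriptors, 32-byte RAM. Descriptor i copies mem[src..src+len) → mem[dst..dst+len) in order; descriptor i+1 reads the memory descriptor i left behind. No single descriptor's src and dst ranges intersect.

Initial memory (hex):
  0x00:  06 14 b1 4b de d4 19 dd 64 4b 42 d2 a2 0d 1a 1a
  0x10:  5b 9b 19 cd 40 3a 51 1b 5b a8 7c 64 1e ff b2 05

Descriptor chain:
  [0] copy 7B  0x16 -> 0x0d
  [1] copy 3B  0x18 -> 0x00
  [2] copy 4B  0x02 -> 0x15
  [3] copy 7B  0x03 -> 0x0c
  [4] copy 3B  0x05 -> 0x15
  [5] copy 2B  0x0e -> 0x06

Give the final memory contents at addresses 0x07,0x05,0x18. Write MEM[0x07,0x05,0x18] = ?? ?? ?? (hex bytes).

[0] 0x16->0x0d len=7 : 51 1b 5b a8 7c 64 1e
[1] 0x18->0x00 len=3 : 5b a8 7c
[2] 0x02->0x15 len=4 : 7c 4b de d4
[3] 0x03->0x0c len=7 : 4b de d4 19 dd 64 4b
[4] 0x05->0x15 len=3 : d4 19 dd
[5] 0x0e->0x06 len=2 : d4 19
query mem[0x07]=0x19, mem[0x05]=0xd4, mem[0x18]=0xd4

MEM[0x07,0x05,0x18] = 19 d4 d4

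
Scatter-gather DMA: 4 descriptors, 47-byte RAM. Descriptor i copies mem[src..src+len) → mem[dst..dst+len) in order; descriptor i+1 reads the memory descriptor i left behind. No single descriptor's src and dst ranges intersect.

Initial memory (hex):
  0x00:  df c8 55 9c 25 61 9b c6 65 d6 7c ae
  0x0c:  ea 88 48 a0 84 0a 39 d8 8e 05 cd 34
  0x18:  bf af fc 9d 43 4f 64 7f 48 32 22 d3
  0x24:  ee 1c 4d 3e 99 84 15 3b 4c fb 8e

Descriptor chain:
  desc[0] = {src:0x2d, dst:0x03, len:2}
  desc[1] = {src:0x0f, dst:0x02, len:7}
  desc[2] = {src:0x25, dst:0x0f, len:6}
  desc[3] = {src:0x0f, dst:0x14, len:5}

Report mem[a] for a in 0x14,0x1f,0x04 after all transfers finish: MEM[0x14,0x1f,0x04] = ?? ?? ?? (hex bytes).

[0] 0x2d->0x03 len=2 : fb 8e
[1] 0x0f->0x02 len=7 : a0 84 0a 39 d8 8e 05
[2] 0x25->0x0f len=6 : 1c 4d 3e 99 84 15
[3] 0x0f->0x14 len=5 : 1c 4d 3e 99 84
query mem[0x14]=0x1c, mem[0x1f]=0x7f, mem[0x04]=0x0a

MEM[0x14,0x1f,0x04] = 1c 7f 0a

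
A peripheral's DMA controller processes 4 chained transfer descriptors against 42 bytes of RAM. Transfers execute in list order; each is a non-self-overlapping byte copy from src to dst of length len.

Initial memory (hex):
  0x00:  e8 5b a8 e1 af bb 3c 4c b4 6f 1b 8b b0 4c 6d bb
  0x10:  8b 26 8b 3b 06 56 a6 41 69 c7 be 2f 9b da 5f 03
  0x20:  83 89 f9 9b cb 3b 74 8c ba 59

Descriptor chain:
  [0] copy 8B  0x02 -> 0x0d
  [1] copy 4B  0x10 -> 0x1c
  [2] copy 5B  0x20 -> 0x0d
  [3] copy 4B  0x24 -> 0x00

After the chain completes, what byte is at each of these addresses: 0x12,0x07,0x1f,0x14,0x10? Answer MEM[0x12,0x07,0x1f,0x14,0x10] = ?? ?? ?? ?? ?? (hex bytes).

MEM[0x12,0x07,0x1f,0x14,0x10] = 4c 4c b4 6f 9b

#0 dst[0x0d+8] := {0xa8,0xe1,0xaf,0xbb,0x3c,0x4c,0xb4,0x6f}
#1 dst[0x1c+4] := {0xbb,0x3c,0x4c,0xb4}
#2 dst[0x0d+5] := {0x83,0x89,0xf9,0x9b,0xcb}
#3 dst[0x00+4] := {0xcb,0x3b,0x74,0x8c}
query mem[0x12]=0x4c, mem[0x07]=0x4c, mem[0x1f]=0xb4, mem[0x14]=0x6f, mem[0x10]=0x9b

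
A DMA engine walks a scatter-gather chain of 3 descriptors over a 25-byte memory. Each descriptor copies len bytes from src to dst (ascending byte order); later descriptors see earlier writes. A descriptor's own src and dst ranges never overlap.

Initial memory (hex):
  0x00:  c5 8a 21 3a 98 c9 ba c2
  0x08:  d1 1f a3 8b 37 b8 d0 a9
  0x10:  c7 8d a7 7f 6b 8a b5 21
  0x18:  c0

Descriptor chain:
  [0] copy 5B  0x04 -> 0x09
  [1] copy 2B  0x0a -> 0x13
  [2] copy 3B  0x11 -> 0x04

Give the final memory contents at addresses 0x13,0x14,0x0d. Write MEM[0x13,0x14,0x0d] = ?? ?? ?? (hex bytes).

MEM[0x13,0x14,0x0d] = c9 ba d1

#0 dst[0x09+5] := {0x98,0xc9,0xba,0xc2,0xd1}
#1 dst[0x13+2] := {0xc9,0xba}
#2 dst[0x04+3] := {0x8d,0xa7,0xc9}
query mem[0x13]=0xc9, mem[0x14]=0xba, mem[0x0d]=0xd1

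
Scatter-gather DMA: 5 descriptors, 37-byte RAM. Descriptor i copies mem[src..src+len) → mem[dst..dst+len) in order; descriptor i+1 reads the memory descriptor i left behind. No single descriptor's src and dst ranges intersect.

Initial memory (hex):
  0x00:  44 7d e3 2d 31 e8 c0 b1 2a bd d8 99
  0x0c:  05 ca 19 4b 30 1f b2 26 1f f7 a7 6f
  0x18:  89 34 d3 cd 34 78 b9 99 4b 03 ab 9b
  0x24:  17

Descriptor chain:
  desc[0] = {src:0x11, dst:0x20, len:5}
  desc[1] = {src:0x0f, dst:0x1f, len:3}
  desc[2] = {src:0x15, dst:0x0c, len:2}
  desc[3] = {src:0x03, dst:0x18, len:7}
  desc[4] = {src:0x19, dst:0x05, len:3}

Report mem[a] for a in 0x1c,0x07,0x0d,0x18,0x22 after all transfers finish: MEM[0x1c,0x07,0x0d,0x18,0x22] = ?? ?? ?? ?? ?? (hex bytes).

MEM[0x1c,0x07,0x0d,0x18,0x22] = b1 c0 a7 2d 26

D0: mem[0x20..0x24] <- [1f b2 26 1f f7]
D1: mem[0x1f..0x21] <- [4b 30 1f]
D2: mem[0x0c..0x0d] <- [f7 a7]
D3: mem[0x18..0x1e] <- [2d 31 e8 c0 b1 2a bd]
D4: mem[0x05..0x07] <- [31 e8 c0]
query mem[0x1c]=0xb1, mem[0x07]=0xc0, mem[0x0d]=0xa7, mem[0x18]=0x2d, mem[0x22]=0x26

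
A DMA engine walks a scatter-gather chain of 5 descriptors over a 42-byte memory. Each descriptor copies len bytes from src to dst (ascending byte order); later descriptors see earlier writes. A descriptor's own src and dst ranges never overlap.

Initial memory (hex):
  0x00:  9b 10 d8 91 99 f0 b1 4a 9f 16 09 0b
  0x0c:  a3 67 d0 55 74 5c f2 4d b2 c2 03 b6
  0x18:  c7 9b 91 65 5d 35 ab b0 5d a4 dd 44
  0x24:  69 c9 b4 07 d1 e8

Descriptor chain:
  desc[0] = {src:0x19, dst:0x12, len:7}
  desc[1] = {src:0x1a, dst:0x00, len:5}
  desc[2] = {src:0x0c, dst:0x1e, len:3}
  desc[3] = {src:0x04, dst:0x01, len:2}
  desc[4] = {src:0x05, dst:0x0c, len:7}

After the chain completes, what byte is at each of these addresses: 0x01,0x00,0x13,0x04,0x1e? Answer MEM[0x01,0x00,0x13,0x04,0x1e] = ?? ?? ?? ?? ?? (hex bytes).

#0 dst[0x12+7] := {0x9b,0x91,0x65,0x5d,0x35,0xab,0xb0}
#1 dst[0x00+5] := {0x91,0x65,0x5d,0x35,0xab}
#2 dst[0x1e+3] := {0xa3,0x67,0xd0}
#3 dst[0x01+2] := {0xab,0xf0}
#4 dst[0x0c+7] := {0xf0,0xb1,0x4a,0x9f,0x16,0x09,0x0b}
query mem[0x01]=0xab, mem[0x00]=0x91, mem[0x13]=0x91, mem[0x04]=0xab, mem[0x1e]=0xa3

MEM[0x01,0x00,0x13,0x04,0x1e] = ab 91 91 ab a3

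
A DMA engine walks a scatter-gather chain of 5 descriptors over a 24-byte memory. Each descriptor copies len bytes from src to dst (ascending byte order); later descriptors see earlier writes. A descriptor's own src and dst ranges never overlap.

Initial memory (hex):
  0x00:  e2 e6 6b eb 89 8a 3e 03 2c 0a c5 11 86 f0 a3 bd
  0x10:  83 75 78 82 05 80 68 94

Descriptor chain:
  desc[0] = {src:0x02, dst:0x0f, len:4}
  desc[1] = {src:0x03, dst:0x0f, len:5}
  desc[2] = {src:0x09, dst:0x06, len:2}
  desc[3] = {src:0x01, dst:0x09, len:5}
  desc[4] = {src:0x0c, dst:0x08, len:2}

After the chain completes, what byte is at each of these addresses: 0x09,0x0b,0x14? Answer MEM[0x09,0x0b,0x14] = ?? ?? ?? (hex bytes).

MEM[0x09,0x0b,0x14] = 8a eb 05

#0 dst[0x0f+4] := {0x6b,0xeb,0x89,0x8a}
#1 dst[0x0f+5] := {0xeb,0x89,0x8a,0x3e,0x03}
#2 dst[0x06+2] := {0x0a,0xc5}
#3 dst[0x09+5] := {0xe6,0x6b,0xeb,0x89,0x8a}
#4 dst[0x08+2] := {0x89,0x8a}
query mem[0x09]=0x8a, mem[0x0b]=0xeb, mem[0x14]=0x05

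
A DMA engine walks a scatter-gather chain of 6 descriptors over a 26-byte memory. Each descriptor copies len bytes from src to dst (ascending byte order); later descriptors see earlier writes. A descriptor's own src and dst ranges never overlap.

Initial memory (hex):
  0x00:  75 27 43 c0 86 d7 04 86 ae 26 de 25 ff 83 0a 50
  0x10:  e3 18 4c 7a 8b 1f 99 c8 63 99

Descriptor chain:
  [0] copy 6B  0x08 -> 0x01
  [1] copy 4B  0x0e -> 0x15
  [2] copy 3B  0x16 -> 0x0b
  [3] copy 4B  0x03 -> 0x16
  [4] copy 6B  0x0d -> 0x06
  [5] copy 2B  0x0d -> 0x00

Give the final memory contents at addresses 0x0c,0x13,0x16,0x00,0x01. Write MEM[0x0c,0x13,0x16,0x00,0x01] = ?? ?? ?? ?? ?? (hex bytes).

MEM[0x0c,0x13,0x16,0x00,0x01] = e3 7a de 18 0a

#0 dst[0x01+6] := {0xae,0x26,0xde,0x25,0xff,0x83}
#1 dst[0x15+4] := {0x0a,0x50,0xe3,0x18}
#2 dst[0x0b+3] := {0x50,0xe3,0x18}
#3 dst[0x16+4] := {0xde,0x25,0xff,0x83}
#4 dst[0x06+6] := {0x18,0x0a,0x50,0xe3,0x18,0x4c}
#5 dst[0x00+2] := {0x18,0x0a}
query mem[0x0c]=0xe3, mem[0x13]=0x7a, mem[0x16]=0xde, mem[0x00]=0x18, mem[0x01]=0x0a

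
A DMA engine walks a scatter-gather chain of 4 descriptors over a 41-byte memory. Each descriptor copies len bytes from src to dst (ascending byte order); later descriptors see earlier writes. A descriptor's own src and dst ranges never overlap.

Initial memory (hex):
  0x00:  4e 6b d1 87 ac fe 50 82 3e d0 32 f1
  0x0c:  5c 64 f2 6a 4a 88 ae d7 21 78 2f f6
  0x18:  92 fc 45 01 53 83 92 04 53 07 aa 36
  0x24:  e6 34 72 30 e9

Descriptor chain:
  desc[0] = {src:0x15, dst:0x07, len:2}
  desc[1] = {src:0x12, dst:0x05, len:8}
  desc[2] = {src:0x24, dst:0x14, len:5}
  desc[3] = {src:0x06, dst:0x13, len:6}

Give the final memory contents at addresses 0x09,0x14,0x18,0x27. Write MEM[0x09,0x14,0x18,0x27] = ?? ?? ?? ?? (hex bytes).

MEM[0x09,0x14,0x18,0x27] = 2f 21 92 30

D0: mem[0x07..0x08] <- [78 2f]
D1: mem[0x05..0x0c] <- [ae d7 21 78 2f f6 92 fc]
D2: mem[0x14..0x18] <- [e6 34 72 30 e9]
D3: mem[0x13..0x18] <- [d7 21 78 2f f6 92]
query mem[0x09]=0x2f, mem[0x14]=0x21, mem[0x18]=0x92, mem[0x27]=0x30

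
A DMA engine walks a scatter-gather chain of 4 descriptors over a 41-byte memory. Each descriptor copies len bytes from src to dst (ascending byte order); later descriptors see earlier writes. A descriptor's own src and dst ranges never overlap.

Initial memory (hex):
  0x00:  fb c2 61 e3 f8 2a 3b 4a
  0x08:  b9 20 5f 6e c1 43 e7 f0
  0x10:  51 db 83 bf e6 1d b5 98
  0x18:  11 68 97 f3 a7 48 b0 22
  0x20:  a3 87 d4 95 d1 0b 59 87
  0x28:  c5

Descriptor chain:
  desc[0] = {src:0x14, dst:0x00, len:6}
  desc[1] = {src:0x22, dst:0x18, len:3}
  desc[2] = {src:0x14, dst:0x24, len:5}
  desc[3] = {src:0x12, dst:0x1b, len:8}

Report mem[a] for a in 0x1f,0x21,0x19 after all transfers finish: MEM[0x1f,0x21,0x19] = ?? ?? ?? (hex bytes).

MEM[0x1f,0x21,0x19] = b5 d4 95

#0 dst[0x00+6] := {0xe6,0x1d,0xb5,0x98,0x11,0x68}
#1 dst[0x18+3] := {0xd4,0x95,0xd1}
#2 dst[0x24+5] := {0xe6,0x1d,0xb5,0x98,0xd4}
#3 dst[0x1b+8] := {0x83,0xbf,0xe6,0x1d,0xb5,0x98,0xd4,0x95}
query mem[0x1f]=0xb5, mem[0x21]=0xd4, mem[0x19]=0x95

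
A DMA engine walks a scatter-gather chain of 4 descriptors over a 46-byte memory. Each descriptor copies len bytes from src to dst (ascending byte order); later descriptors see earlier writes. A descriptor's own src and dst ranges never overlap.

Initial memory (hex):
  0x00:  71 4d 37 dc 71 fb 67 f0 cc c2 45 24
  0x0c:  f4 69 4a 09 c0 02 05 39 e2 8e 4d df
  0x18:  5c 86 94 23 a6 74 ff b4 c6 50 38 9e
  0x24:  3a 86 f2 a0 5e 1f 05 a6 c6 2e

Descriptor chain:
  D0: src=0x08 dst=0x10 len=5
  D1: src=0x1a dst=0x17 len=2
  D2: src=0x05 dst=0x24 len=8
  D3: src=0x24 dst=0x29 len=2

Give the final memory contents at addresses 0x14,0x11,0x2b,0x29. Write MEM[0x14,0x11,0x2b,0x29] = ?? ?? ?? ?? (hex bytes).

MEM[0x14,0x11,0x2b,0x29] = f4 c2 f4 fb

D0: mem[0x10..0x14] <- [cc c2 45 24 f4]
D1: mem[0x17..0x18] <- [94 23]
D2: mem[0x24..0x2b] <- [fb 67 f0 cc c2 45 24 f4]
D3: mem[0x29..0x2a] <- [fb 67]
query mem[0x14]=0xf4, mem[0x11]=0xc2, mem[0x2b]=0xf4, mem[0x29]=0xfb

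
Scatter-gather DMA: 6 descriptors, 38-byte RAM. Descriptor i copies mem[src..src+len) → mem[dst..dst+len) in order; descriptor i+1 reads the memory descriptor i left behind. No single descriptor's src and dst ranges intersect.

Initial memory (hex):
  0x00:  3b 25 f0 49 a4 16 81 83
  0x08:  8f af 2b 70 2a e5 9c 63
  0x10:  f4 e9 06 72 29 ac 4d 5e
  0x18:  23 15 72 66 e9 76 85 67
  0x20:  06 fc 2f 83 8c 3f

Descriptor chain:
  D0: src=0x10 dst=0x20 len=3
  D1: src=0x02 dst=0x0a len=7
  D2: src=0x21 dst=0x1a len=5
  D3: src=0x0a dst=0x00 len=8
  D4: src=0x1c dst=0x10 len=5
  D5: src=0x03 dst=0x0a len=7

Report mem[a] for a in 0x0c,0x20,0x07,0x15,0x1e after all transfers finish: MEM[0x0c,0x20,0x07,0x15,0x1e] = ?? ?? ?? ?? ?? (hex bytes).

MEM[0x0c,0x20,0x07,0x15,0x1e] = 83 f4 e9 ac 3f

D0: mem[0x20..0x22] <- [f4 e9 06]
D1: mem[0x0a..0x10] <- [f0 49 a4 16 81 83 8f]
D2: mem[0x1a..0x1e] <- [e9 06 83 8c 3f]
D3: mem[0x00..0x07] <- [f0 49 a4 16 81 83 8f e9]
D4: mem[0x10..0x14] <- [83 8c 3f 67 f4]
D5: mem[0x0a..0x10] <- [16 81 83 8f e9 8f af]
query mem[0x0c]=0x83, mem[0x20]=0xf4, mem[0x07]=0xe9, mem[0x15]=0xac, mem[0x1e]=0x3f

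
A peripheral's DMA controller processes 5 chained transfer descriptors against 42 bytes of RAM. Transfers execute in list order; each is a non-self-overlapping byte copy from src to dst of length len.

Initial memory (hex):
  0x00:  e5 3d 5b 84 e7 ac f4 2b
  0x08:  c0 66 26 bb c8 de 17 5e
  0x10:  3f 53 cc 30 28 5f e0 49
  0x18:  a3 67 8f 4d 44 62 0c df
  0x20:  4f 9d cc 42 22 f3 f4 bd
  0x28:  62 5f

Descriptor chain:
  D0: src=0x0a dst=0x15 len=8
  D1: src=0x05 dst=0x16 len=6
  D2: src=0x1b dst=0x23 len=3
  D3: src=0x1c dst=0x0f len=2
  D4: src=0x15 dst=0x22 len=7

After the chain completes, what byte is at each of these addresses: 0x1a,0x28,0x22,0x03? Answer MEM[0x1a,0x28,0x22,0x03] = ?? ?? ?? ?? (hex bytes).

MEM[0x1a,0x28,0x22,0x03] = 66 26 26 84

#0 dst[0x15+8] := {0x26,0xbb,0xc8,0xde,0x17,0x5e,0x3f,0x53}
#1 dst[0x16+6] := {0xac,0xf4,0x2b,0xc0,0x66,0x26}
#2 dst[0x23+3] := {0x26,0x53,0x62}
#3 dst[0x0f+2] := {0x53,0x62}
#4 dst[0x22+7] := {0x26,0xac,0xf4,0x2b,0xc0,0x66,0x26}
query mem[0x1a]=0x66, mem[0x28]=0x26, mem[0x22]=0x26, mem[0x03]=0x84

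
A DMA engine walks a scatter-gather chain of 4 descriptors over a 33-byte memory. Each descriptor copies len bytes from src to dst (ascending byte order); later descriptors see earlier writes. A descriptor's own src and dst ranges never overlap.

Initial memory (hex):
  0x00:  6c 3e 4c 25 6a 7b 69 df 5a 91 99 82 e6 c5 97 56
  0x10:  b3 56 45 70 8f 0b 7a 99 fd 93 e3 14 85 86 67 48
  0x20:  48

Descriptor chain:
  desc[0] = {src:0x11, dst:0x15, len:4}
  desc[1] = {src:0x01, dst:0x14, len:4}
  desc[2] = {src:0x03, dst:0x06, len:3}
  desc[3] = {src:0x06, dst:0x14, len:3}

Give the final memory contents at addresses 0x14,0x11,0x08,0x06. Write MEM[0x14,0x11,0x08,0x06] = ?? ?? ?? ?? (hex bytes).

MEM[0x14,0x11,0x08,0x06] = 25 56 7b 25

D0: mem[0x15..0x18] <- [56 45 70 8f]
D1: mem[0x14..0x17] <- [3e 4c 25 6a]
D2: mem[0x06..0x08] <- [25 6a 7b]
D3: mem[0x14..0x16] <- [25 6a 7b]
query mem[0x14]=0x25, mem[0x11]=0x56, mem[0x08]=0x7b, mem[0x06]=0x25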